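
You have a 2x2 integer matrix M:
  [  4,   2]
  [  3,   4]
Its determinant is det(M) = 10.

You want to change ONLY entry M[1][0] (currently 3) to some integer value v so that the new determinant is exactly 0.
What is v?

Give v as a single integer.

Answer: 8

Derivation:
det is linear in entry M[1][0]: det = old_det + (v - 3) * C_10
Cofactor C_10 = -2
Want det = 0: 10 + (v - 3) * -2 = 0
  (v - 3) = -10 / -2 = 5
  v = 3 + (5) = 8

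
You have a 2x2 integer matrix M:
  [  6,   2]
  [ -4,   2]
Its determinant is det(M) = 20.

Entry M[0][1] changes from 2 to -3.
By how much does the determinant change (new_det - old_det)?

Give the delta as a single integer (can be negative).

Cofactor C_01 = 4
Entry delta = -3 - 2 = -5
Det delta = entry_delta * cofactor = -5 * 4 = -20

Answer: -20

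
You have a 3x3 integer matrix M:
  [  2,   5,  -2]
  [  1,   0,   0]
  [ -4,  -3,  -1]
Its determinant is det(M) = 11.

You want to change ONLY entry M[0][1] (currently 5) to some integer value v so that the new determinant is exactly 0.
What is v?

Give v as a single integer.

Answer: -6

Derivation:
det is linear in entry M[0][1]: det = old_det + (v - 5) * C_01
Cofactor C_01 = 1
Want det = 0: 11 + (v - 5) * 1 = 0
  (v - 5) = -11 / 1 = -11
  v = 5 + (-11) = -6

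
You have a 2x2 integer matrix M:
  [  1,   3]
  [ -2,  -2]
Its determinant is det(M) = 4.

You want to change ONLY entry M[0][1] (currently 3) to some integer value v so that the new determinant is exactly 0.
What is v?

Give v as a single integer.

Answer: 1

Derivation:
det is linear in entry M[0][1]: det = old_det + (v - 3) * C_01
Cofactor C_01 = 2
Want det = 0: 4 + (v - 3) * 2 = 0
  (v - 3) = -4 / 2 = -2
  v = 3 + (-2) = 1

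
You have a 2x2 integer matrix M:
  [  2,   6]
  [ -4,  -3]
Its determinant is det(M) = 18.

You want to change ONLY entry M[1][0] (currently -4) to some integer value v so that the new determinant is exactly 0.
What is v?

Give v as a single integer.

det is linear in entry M[1][0]: det = old_det + (v - -4) * C_10
Cofactor C_10 = -6
Want det = 0: 18 + (v - -4) * -6 = 0
  (v - -4) = -18 / -6 = 3
  v = -4 + (3) = -1

Answer: -1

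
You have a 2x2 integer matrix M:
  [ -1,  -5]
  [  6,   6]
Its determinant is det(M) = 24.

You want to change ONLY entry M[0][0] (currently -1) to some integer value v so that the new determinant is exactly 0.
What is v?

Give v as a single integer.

Answer: -5

Derivation:
det is linear in entry M[0][0]: det = old_det + (v - -1) * C_00
Cofactor C_00 = 6
Want det = 0: 24 + (v - -1) * 6 = 0
  (v - -1) = -24 / 6 = -4
  v = -1 + (-4) = -5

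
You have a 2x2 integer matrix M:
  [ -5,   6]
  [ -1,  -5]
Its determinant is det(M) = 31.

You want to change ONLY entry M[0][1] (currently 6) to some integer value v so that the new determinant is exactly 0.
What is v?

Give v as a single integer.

det is linear in entry M[0][1]: det = old_det + (v - 6) * C_01
Cofactor C_01 = 1
Want det = 0: 31 + (v - 6) * 1 = 0
  (v - 6) = -31 / 1 = -31
  v = 6 + (-31) = -25

Answer: -25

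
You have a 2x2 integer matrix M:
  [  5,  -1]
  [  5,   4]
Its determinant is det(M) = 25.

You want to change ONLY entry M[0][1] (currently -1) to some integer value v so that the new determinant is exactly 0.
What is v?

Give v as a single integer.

Answer: 4

Derivation:
det is linear in entry M[0][1]: det = old_det + (v - -1) * C_01
Cofactor C_01 = -5
Want det = 0: 25 + (v - -1) * -5 = 0
  (v - -1) = -25 / -5 = 5
  v = -1 + (5) = 4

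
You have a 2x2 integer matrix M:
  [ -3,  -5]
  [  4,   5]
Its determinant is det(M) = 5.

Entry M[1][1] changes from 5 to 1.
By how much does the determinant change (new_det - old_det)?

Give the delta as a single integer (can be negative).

Cofactor C_11 = -3
Entry delta = 1 - 5 = -4
Det delta = entry_delta * cofactor = -4 * -3 = 12

Answer: 12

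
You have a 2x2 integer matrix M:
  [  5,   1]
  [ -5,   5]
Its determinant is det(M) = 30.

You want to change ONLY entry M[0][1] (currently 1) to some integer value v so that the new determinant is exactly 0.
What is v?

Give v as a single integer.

det is linear in entry M[0][1]: det = old_det + (v - 1) * C_01
Cofactor C_01 = 5
Want det = 0: 30 + (v - 1) * 5 = 0
  (v - 1) = -30 / 5 = -6
  v = 1 + (-6) = -5

Answer: -5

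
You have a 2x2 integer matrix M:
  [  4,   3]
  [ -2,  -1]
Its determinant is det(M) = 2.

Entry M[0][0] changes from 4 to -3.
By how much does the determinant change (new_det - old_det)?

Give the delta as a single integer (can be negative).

Cofactor C_00 = -1
Entry delta = -3 - 4 = -7
Det delta = entry_delta * cofactor = -7 * -1 = 7

Answer: 7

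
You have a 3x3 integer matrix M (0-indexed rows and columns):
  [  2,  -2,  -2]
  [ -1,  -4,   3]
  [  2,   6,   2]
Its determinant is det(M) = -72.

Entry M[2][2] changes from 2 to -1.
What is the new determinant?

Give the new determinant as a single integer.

det is linear in row 2: changing M[2][2] by delta changes det by delta * cofactor(2,2).
Cofactor C_22 = (-1)^(2+2) * minor(2,2) = -10
Entry delta = -1 - 2 = -3
Det delta = -3 * -10 = 30
New det = -72 + 30 = -42

Answer: -42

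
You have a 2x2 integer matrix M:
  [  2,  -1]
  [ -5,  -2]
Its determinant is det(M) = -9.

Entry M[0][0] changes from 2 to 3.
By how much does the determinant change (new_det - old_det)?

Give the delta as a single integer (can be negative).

Answer: -2

Derivation:
Cofactor C_00 = -2
Entry delta = 3 - 2 = 1
Det delta = entry_delta * cofactor = 1 * -2 = -2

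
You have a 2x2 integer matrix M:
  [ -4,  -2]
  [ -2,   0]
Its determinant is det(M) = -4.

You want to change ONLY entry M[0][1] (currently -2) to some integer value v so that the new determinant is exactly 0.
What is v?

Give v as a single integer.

det is linear in entry M[0][1]: det = old_det + (v - -2) * C_01
Cofactor C_01 = 2
Want det = 0: -4 + (v - -2) * 2 = 0
  (v - -2) = 4 / 2 = 2
  v = -2 + (2) = 0

Answer: 0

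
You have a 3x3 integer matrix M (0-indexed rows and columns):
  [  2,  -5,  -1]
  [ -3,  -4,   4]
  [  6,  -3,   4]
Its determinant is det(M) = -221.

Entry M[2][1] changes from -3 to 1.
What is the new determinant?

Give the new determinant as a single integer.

Answer: -241

Derivation:
det is linear in row 2: changing M[2][1] by delta changes det by delta * cofactor(2,1).
Cofactor C_21 = (-1)^(2+1) * minor(2,1) = -5
Entry delta = 1 - -3 = 4
Det delta = 4 * -5 = -20
New det = -221 + -20 = -241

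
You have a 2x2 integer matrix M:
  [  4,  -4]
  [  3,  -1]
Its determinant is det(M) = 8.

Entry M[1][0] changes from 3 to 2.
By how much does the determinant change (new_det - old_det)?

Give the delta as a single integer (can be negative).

Cofactor C_10 = 4
Entry delta = 2 - 3 = -1
Det delta = entry_delta * cofactor = -1 * 4 = -4

Answer: -4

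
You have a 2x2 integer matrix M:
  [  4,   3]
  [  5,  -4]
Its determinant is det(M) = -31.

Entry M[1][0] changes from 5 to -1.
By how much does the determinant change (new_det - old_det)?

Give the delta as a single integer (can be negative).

Cofactor C_10 = -3
Entry delta = -1 - 5 = -6
Det delta = entry_delta * cofactor = -6 * -3 = 18

Answer: 18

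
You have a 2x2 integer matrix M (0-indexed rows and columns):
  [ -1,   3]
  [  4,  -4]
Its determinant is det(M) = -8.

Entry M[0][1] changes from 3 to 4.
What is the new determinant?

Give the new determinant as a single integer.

det is linear in row 0: changing M[0][1] by delta changes det by delta * cofactor(0,1).
Cofactor C_01 = (-1)^(0+1) * minor(0,1) = -4
Entry delta = 4 - 3 = 1
Det delta = 1 * -4 = -4
New det = -8 + -4 = -12

Answer: -12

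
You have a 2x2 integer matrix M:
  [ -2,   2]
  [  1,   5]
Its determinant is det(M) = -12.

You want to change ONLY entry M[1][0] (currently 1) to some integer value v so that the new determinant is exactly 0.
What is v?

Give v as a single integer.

Answer: -5

Derivation:
det is linear in entry M[1][0]: det = old_det + (v - 1) * C_10
Cofactor C_10 = -2
Want det = 0: -12 + (v - 1) * -2 = 0
  (v - 1) = 12 / -2 = -6
  v = 1 + (-6) = -5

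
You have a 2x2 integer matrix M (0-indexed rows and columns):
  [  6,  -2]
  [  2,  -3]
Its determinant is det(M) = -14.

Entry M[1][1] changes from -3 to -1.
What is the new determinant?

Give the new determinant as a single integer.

det is linear in row 1: changing M[1][1] by delta changes det by delta * cofactor(1,1).
Cofactor C_11 = (-1)^(1+1) * minor(1,1) = 6
Entry delta = -1 - -3 = 2
Det delta = 2 * 6 = 12
New det = -14 + 12 = -2

Answer: -2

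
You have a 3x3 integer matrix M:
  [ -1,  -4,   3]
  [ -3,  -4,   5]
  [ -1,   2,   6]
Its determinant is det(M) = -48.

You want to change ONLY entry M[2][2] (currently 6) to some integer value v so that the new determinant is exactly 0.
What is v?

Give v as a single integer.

Answer: 0

Derivation:
det is linear in entry M[2][2]: det = old_det + (v - 6) * C_22
Cofactor C_22 = -8
Want det = 0: -48 + (v - 6) * -8 = 0
  (v - 6) = 48 / -8 = -6
  v = 6 + (-6) = 0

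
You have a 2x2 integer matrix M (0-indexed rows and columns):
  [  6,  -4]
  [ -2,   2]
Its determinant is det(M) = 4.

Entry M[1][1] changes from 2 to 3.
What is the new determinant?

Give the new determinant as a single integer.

Answer: 10

Derivation:
det is linear in row 1: changing M[1][1] by delta changes det by delta * cofactor(1,1).
Cofactor C_11 = (-1)^(1+1) * minor(1,1) = 6
Entry delta = 3 - 2 = 1
Det delta = 1 * 6 = 6
New det = 4 + 6 = 10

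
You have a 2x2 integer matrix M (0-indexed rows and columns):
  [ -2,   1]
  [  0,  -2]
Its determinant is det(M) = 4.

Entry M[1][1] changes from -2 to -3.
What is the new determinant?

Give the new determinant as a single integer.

Answer: 6

Derivation:
det is linear in row 1: changing M[1][1] by delta changes det by delta * cofactor(1,1).
Cofactor C_11 = (-1)^(1+1) * minor(1,1) = -2
Entry delta = -3 - -2 = -1
Det delta = -1 * -2 = 2
New det = 4 + 2 = 6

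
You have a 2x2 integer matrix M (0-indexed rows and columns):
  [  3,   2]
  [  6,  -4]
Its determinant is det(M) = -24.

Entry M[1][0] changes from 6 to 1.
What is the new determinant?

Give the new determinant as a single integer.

Answer: -14

Derivation:
det is linear in row 1: changing M[1][0] by delta changes det by delta * cofactor(1,0).
Cofactor C_10 = (-1)^(1+0) * minor(1,0) = -2
Entry delta = 1 - 6 = -5
Det delta = -5 * -2 = 10
New det = -24 + 10 = -14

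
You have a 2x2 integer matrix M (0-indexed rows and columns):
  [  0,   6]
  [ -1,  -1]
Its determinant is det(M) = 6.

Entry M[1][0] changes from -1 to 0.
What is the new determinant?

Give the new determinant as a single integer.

Answer: 0

Derivation:
det is linear in row 1: changing M[1][0] by delta changes det by delta * cofactor(1,0).
Cofactor C_10 = (-1)^(1+0) * minor(1,0) = -6
Entry delta = 0 - -1 = 1
Det delta = 1 * -6 = -6
New det = 6 + -6 = 0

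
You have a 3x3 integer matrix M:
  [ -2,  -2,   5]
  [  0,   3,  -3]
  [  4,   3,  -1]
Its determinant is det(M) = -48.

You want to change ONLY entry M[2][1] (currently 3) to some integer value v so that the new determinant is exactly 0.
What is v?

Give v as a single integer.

Answer: -5

Derivation:
det is linear in entry M[2][1]: det = old_det + (v - 3) * C_21
Cofactor C_21 = -6
Want det = 0: -48 + (v - 3) * -6 = 0
  (v - 3) = 48 / -6 = -8
  v = 3 + (-8) = -5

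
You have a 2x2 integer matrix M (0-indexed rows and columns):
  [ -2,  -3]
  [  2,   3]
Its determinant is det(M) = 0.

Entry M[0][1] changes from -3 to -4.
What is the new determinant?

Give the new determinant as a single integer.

det is linear in row 0: changing M[0][1] by delta changes det by delta * cofactor(0,1).
Cofactor C_01 = (-1)^(0+1) * minor(0,1) = -2
Entry delta = -4 - -3 = -1
Det delta = -1 * -2 = 2
New det = 0 + 2 = 2

Answer: 2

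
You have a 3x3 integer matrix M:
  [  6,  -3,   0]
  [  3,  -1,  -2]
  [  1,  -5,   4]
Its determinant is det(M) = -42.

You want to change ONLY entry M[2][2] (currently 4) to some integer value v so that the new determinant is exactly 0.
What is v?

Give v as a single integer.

Answer: 18

Derivation:
det is linear in entry M[2][2]: det = old_det + (v - 4) * C_22
Cofactor C_22 = 3
Want det = 0: -42 + (v - 4) * 3 = 0
  (v - 4) = 42 / 3 = 14
  v = 4 + (14) = 18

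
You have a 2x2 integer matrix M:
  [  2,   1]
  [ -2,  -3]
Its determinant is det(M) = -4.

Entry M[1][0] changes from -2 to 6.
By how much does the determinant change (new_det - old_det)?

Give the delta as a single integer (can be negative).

Answer: -8

Derivation:
Cofactor C_10 = -1
Entry delta = 6 - -2 = 8
Det delta = entry_delta * cofactor = 8 * -1 = -8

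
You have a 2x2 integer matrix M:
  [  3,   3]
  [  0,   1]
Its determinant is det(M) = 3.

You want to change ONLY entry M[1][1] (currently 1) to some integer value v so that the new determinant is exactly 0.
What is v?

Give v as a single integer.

Answer: 0

Derivation:
det is linear in entry M[1][1]: det = old_det + (v - 1) * C_11
Cofactor C_11 = 3
Want det = 0: 3 + (v - 1) * 3 = 0
  (v - 1) = -3 / 3 = -1
  v = 1 + (-1) = 0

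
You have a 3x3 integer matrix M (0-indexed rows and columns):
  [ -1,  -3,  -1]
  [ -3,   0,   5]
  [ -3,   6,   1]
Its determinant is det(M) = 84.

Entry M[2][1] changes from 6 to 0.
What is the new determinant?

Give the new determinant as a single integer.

Answer: 36

Derivation:
det is linear in row 2: changing M[2][1] by delta changes det by delta * cofactor(2,1).
Cofactor C_21 = (-1)^(2+1) * minor(2,1) = 8
Entry delta = 0 - 6 = -6
Det delta = -6 * 8 = -48
New det = 84 + -48 = 36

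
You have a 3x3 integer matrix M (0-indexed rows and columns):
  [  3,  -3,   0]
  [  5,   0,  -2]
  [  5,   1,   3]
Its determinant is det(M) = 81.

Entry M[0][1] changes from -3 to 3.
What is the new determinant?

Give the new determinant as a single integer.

Answer: -69

Derivation:
det is linear in row 0: changing M[0][1] by delta changes det by delta * cofactor(0,1).
Cofactor C_01 = (-1)^(0+1) * minor(0,1) = -25
Entry delta = 3 - -3 = 6
Det delta = 6 * -25 = -150
New det = 81 + -150 = -69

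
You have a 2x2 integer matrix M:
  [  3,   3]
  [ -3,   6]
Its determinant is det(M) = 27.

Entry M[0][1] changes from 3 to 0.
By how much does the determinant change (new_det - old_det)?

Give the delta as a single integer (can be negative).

Cofactor C_01 = 3
Entry delta = 0 - 3 = -3
Det delta = entry_delta * cofactor = -3 * 3 = -9

Answer: -9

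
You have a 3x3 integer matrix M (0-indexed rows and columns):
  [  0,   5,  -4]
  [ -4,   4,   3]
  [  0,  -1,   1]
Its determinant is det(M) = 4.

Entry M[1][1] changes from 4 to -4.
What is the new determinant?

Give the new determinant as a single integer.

Answer: 4

Derivation:
det is linear in row 1: changing M[1][1] by delta changes det by delta * cofactor(1,1).
Cofactor C_11 = (-1)^(1+1) * minor(1,1) = 0
Entry delta = -4 - 4 = -8
Det delta = -8 * 0 = 0
New det = 4 + 0 = 4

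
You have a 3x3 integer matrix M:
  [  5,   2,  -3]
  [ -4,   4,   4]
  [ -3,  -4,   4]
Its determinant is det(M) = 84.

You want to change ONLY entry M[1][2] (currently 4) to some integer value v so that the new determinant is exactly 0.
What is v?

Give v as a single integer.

det is linear in entry M[1][2]: det = old_det + (v - 4) * C_12
Cofactor C_12 = 14
Want det = 0: 84 + (v - 4) * 14 = 0
  (v - 4) = -84 / 14 = -6
  v = 4 + (-6) = -2

Answer: -2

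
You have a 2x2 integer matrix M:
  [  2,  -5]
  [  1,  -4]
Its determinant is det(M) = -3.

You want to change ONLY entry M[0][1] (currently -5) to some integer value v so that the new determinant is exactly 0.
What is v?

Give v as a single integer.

Answer: -8

Derivation:
det is linear in entry M[0][1]: det = old_det + (v - -5) * C_01
Cofactor C_01 = -1
Want det = 0: -3 + (v - -5) * -1 = 0
  (v - -5) = 3 / -1 = -3
  v = -5 + (-3) = -8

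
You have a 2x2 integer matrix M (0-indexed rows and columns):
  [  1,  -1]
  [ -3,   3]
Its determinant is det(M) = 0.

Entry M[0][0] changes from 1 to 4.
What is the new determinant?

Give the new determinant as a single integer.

Answer: 9

Derivation:
det is linear in row 0: changing M[0][0] by delta changes det by delta * cofactor(0,0).
Cofactor C_00 = (-1)^(0+0) * minor(0,0) = 3
Entry delta = 4 - 1 = 3
Det delta = 3 * 3 = 9
New det = 0 + 9 = 9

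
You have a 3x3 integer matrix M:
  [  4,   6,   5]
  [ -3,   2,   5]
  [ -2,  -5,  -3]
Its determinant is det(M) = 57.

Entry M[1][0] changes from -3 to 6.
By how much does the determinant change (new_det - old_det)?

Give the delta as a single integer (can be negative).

Cofactor C_10 = -7
Entry delta = 6 - -3 = 9
Det delta = entry_delta * cofactor = 9 * -7 = -63

Answer: -63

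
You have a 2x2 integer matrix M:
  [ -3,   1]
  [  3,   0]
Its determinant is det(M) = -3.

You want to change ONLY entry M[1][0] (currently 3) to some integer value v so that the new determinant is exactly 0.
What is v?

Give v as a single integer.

det is linear in entry M[1][0]: det = old_det + (v - 3) * C_10
Cofactor C_10 = -1
Want det = 0: -3 + (v - 3) * -1 = 0
  (v - 3) = 3 / -1 = -3
  v = 3 + (-3) = 0

Answer: 0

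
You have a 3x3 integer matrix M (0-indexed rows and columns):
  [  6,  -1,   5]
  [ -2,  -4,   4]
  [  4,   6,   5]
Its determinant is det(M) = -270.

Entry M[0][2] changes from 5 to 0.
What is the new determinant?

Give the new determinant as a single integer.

Answer: -290

Derivation:
det is linear in row 0: changing M[0][2] by delta changes det by delta * cofactor(0,2).
Cofactor C_02 = (-1)^(0+2) * minor(0,2) = 4
Entry delta = 0 - 5 = -5
Det delta = -5 * 4 = -20
New det = -270 + -20 = -290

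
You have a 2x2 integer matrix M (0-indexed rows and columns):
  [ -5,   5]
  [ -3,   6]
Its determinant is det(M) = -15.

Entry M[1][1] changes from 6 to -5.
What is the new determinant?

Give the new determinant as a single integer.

Answer: 40

Derivation:
det is linear in row 1: changing M[1][1] by delta changes det by delta * cofactor(1,1).
Cofactor C_11 = (-1)^(1+1) * minor(1,1) = -5
Entry delta = -5 - 6 = -11
Det delta = -11 * -5 = 55
New det = -15 + 55 = 40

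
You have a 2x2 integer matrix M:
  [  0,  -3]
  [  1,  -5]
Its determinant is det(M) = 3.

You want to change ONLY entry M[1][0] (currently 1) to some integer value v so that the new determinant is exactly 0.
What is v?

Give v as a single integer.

Answer: 0

Derivation:
det is linear in entry M[1][0]: det = old_det + (v - 1) * C_10
Cofactor C_10 = 3
Want det = 0: 3 + (v - 1) * 3 = 0
  (v - 1) = -3 / 3 = -1
  v = 1 + (-1) = 0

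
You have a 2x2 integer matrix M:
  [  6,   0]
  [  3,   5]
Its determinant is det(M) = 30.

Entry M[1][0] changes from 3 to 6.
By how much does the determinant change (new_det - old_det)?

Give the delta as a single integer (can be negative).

Cofactor C_10 = 0
Entry delta = 6 - 3 = 3
Det delta = entry_delta * cofactor = 3 * 0 = 0

Answer: 0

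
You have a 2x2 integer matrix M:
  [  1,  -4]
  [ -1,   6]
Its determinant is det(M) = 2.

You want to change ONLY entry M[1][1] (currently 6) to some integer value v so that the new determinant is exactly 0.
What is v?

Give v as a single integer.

Answer: 4

Derivation:
det is linear in entry M[1][1]: det = old_det + (v - 6) * C_11
Cofactor C_11 = 1
Want det = 0: 2 + (v - 6) * 1 = 0
  (v - 6) = -2 / 1 = -2
  v = 6 + (-2) = 4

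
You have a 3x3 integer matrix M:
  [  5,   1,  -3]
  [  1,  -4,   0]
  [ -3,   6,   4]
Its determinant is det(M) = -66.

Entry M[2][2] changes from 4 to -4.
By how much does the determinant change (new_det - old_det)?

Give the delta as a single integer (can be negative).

Answer: 168

Derivation:
Cofactor C_22 = -21
Entry delta = -4 - 4 = -8
Det delta = entry_delta * cofactor = -8 * -21 = 168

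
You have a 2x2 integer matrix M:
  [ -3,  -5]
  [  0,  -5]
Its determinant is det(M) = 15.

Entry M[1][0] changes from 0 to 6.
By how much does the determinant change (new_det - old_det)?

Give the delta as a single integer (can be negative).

Cofactor C_10 = 5
Entry delta = 6 - 0 = 6
Det delta = entry_delta * cofactor = 6 * 5 = 30

Answer: 30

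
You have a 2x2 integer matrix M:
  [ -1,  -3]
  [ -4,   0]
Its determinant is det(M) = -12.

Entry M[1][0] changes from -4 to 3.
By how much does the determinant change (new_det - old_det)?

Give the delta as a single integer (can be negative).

Answer: 21

Derivation:
Cofactor C_10 = 3
Entry delta = 3 - -4 = 7
Det delta = entry_delta * cofactor = 7 * 3 = 21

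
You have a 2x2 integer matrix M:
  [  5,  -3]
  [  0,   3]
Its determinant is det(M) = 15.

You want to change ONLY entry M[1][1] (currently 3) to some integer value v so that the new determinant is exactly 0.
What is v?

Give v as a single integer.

det is linear in entry M[1][1]: det = old_det + (v - 3) * C_11
Cofactor C_11 = 5
Want det = 0: 15 + (v - 3) * 5 = 0
  (v - 3) = -15 / 5 = -3
  v = 3 + (-3) = 0

Answer: 0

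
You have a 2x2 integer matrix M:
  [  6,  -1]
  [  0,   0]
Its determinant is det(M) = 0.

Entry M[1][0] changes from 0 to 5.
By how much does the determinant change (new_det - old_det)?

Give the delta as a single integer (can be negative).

Cofactor C_10 = 1
Entry delta = 5 - 0 = 5
Det delta = entry_delta * cofactor = 5 * 1 = 5

Answer: 5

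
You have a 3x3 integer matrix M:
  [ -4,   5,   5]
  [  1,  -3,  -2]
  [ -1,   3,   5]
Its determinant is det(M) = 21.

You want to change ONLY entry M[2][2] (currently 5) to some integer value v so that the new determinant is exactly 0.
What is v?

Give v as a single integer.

Answer: 2

Derivation:
det is linear in entry M[2][2]: det = old_det + (v - 5) * C_22
Cofactor C_22 = 7
Want det = 0: 21 + (v - 5) * 7 = 0
  (v - 5) = -21 / 7 = -3
  v = 5 + (-3) = 2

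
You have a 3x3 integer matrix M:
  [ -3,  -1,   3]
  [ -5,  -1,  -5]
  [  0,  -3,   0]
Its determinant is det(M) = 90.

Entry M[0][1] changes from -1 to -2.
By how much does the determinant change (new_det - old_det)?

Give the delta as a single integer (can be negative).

Cofactor C_01 = 0
Entry delta = -2 - -1 = -1
Det delta = entry_delta * cofactor = -1 * 0 = 0

Answer: 0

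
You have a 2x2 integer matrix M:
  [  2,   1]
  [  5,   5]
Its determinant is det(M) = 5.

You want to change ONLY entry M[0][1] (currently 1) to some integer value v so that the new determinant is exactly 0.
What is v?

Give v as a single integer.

det is linear in entry M[0][1]: det = old_det + (v - 1) * C_01
Cofactor C_01 = -5
Want det = 0: 5 + (v - 1) * -5 = 0
  (v - 1) = -5 / -5 = 1
  v = 1 + (1) = 2

Answer: 2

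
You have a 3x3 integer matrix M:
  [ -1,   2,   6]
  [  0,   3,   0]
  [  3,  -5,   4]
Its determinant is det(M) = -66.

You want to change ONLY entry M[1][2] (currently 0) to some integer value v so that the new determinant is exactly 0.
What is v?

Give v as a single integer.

Answer: 66

Derivation:
det is linear in entry M[1][2]: det = old_det + (v - 0) * C_12
Cofactor C_12 = 1
Want det = 0: -66 + (v - 0) * 1 = 0
  (v - 0) = 66 / 1 = 66
  v = 0 + (66) = 66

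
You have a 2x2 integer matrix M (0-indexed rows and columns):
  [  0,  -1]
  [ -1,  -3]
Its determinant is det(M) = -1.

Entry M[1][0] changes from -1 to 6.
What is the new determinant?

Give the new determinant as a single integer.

Answer: 6

Derivation:
det is linear in row 1: changing M[1][0] by delta changes det by delta * cofactor(1,0).
Cofactor C_10 = (-1)^(1+0) * minor(1,0) = 1
Entry delta = 6 - -1 = 7
Det delta = 7 * 1 = 7
New det = -1 + 7 = 6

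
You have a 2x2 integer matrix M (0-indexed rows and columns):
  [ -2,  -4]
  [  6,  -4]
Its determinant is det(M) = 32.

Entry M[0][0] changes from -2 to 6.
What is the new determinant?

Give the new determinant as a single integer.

det is linear in row 0: changing M[0][0] by delta changes det by delta * cofactor(0,0).
Cofactor C_00 = (-1)^(0+0) * minor(0,0) = -4
Entry delta = 6 - -2 = 8
Det delta = 8 * -4 = -32
New det = 32 + -32 = 0

Answer: 0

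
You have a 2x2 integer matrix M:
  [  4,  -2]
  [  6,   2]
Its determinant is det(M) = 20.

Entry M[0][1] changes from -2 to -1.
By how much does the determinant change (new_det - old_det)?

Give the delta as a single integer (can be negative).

Answer: -6

Derivation:
Cofactor C_01 = -6
Entry delta = -1 - -2 = 1
Det delta = entry_delta * cofactor = 1 * -6 = -6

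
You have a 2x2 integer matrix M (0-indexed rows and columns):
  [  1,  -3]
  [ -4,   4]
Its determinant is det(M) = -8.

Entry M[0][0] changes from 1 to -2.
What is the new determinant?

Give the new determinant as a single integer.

Answer: -20

Derivation:
det is linear in row 0: changing M[0][0] by delta changes det by delta * cofactor(0,0).
Cofactor C_00 = (-1)^(0+0) * minor(0,0) = 4
Entry delta = -2 - 1 = -3
Det delta = -3 * 4 = -12
New det = -8 + -12 = -20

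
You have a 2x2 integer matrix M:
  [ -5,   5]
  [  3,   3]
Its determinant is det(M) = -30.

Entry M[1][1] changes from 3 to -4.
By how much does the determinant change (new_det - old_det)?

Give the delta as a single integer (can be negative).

Answer: 35

Derivation:
Cofactor C_11 = -5
Entry delta = -4 - 3 = -7
Det delta = entry_delta * cofactor = -7 * -5 = 35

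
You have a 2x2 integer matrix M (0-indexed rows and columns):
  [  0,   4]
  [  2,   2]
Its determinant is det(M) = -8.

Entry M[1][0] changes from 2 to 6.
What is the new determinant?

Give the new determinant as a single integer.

det is linear in row 1: changing M[1][0] by delta changes det by delta * cofactor(1,0).
Cofactor C_10 = (-1)^(1+0) * minor(1,0) = -4
Entry delta = 6 - 2 = 4
Det delta = 4 * -4 = -16
New det = -8 + -16 = -24

Answer: -24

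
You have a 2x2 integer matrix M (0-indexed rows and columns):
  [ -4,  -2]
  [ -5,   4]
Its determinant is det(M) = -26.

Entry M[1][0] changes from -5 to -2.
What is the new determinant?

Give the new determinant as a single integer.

Answer: -20

Derivation:
det is linear in row 1: changing M[1][0] by delta changes det by delta * cofactor(1,0).
Cofactor C_10 = (-1)^(1+0) * minor(1,0) = 2
Entry delta = -2 - -5 = 3
Det delta = 3 * 2 = 6
New det = -26 + 6 = -20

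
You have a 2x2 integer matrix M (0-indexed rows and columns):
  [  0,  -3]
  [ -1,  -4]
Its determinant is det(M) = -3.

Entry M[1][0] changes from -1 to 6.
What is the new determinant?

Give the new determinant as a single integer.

det is linear in row 1: changing M[1][0] by delta changes det by delta * cofactor(1,0).
Cofactor C_10 = (-1)^(1+0) * minor(1,0) = 3
Entry delta = 6 - -1 = 7
Det delta = 7 * 3 = 21
New det = -3 + 21 = 18

Answer: 18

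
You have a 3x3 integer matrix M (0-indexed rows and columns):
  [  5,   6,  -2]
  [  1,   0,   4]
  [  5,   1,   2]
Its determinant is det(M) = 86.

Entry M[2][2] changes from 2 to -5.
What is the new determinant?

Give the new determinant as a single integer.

det is linear in row 2: changing M[2][2] by delta changes det by delta * cofactor(2,2).
Cofactor C_22 = (-1)^(2+2) * minor(2,2) = -6
Entry delta = -5 - 2 = -7
Det delta = -7 * -6 = 42
New det = 86 + 42 = 128

Answer: 128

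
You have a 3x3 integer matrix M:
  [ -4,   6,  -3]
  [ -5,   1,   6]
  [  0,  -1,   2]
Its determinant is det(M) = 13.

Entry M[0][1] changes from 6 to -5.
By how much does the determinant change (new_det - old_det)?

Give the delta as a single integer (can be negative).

Cofactor C_01 = 10
Entry delta = -5 - 6 = -11
Det delta = entry_delta * cofactor = -11 * 10 = -110

Answer: -110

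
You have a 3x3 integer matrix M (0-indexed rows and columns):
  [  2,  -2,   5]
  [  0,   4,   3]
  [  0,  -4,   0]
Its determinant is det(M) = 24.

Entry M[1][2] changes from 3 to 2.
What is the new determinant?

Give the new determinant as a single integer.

det is linear in row 1: changing M[1][2] by delta changes det by delta * cofactor(1,2).
Cofactor C_12 = (-1)^(1+2) * minor(1,2) = 8
Entry delta = 2 - 3 = -1
Det delta = -1 * 8 = -8
New det = 24 + -8 = 16

Answer: 16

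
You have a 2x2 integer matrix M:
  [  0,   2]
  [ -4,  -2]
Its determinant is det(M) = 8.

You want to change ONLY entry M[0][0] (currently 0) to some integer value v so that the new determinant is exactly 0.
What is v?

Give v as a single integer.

Answer: 4

Derivation:
det is linear in entry M[0][0]: det = old_det + (v - 0) * C_00
Cofactor C_00 = -2
Want det = 0: 8 + (v - 0) * -2 = 0
  (v - 0) = -8 / -2 = 4
  v = 0 + (4) = 4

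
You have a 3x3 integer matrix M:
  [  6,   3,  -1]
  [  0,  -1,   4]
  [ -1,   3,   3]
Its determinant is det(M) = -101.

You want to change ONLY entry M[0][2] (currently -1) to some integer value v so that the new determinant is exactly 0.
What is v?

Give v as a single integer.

Answer: -102

Derivation:
det is linear in entry M[0][2]: det = old_det + (v - -1) * C_02
Cofactor C_02 = -1
Want det = 0: -101 + (v - -1) * -1 = 0
  (v - -1) = 101 / -1 = -101
  v = -1 + (-101) = -102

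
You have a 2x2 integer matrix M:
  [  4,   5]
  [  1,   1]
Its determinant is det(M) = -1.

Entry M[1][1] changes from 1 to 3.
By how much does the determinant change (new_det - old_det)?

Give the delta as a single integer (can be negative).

Answer: 8

Derivation:
Cofactor C_11 = 4
Entry delta = 3 - 1 = 2
Det delta = entry_delta * cofactor = 2 * 4 = 8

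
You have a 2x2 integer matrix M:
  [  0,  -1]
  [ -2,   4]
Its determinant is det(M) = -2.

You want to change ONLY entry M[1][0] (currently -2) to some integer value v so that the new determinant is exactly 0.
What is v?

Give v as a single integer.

Answer: 0

Derivation:
det is linear in entry M[1][0]: det = old_det + (v - -2) * C_10
Cofactor C_10 = 1
Want det = 0: -2 + (v - -2) * 1 = 0
  (v - -2) = 2 / 1 = 2
  v = -2 + (2) = 0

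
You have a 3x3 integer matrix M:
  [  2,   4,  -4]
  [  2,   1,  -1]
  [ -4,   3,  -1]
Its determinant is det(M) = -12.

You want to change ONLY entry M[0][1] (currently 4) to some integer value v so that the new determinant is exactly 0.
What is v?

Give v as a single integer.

Answer: 6

Derivation:
det is linear in entry M[0][1]: det = old_det + (v - 4) * C_01
Cofactor C_01 = 6
Want det = 0: -12 + (v - 4) * 6 = 0
  (v - 4) = 12 / 6 = 2
  v = 4 + (2) = 6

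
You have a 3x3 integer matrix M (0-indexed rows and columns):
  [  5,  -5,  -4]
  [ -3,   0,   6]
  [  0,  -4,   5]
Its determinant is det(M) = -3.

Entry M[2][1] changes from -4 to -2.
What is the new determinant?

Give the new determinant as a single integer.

det is linear in row 2: changing M[2][1] by delta changes det by delta * cofactor(2,1).
Cofactor C_21 = (-1)^(2+1) * minor(2,1) = -18
Entry delta = -2 - -4 = 2
Det delta = 2 * -18 = -36
New det = -3 + -36 = -39

Answer: -39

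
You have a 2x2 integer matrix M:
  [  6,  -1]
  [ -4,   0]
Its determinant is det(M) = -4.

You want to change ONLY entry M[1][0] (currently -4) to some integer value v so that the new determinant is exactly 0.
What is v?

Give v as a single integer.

det is linear in entry M[1][0]: det = old_det + (v - -4) * C_10
Cofactor C_10 = 1
Want det = 0: -4 + (v - -4) * 1 = 0
  (v - -4) = 4 / 1 = 4
  v = -4 + (4) = 0

Answer: 0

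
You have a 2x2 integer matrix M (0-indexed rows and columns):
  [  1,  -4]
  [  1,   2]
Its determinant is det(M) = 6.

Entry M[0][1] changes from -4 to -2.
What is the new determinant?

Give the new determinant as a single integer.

Answer: 4

Derivation:
det is linear in row 0: changing M[0][1] by delta changes det by delta * cofactor(0,1).
Cofactor C_01 = (-1)^(0+1) * minor(0,1) = -1
Entry delta = -2 - -4 = 2
Det delta = 2 * -1 = -2
New det = 6 + -2 = 4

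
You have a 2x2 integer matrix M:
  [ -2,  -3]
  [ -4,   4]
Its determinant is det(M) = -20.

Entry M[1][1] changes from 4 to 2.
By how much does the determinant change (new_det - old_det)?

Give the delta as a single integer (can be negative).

Cofactor C_11 = -2
Entry delta = 2 - 4 = -2
Det delta = entry_delta * cofactor = -2 * -2 = 4

Answer: 4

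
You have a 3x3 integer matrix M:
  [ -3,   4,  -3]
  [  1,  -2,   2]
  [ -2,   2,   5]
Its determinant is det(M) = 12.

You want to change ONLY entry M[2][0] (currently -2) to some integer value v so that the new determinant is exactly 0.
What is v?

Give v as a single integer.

det is linear in entry M[2][0]: det = old_det + (v - -2) * C_20
Cofactor C_20 = 2
Want det = 0: 12 + (v - -2) * 2 = 0
  (v - -2) = -12 / 2 = -6
  v = -2 + (-6) = -8

Answer: -8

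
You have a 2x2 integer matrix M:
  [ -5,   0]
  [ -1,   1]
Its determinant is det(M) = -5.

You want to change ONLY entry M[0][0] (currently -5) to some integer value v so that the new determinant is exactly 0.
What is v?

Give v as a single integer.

Answer: 0

Derivation:
det is linear in entry M[0][0]: det = old_det + (v - -5) * C_00
Cofactor C_00 = 1
Want det = 0: -5 + (v - -5) * 1 = 0
  (v - -5) = 5 / 1 = 5
  v = -5 + (5) = 0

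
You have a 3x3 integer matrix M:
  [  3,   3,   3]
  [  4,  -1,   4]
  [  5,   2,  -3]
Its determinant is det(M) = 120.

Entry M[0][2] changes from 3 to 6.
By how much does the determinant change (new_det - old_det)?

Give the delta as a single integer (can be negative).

Cofactor C_02 = 13
Entry delta = 6 - 3 = 3
Det delta = entry_delta * cofactor = 3 * 13 = 39

Answer: 39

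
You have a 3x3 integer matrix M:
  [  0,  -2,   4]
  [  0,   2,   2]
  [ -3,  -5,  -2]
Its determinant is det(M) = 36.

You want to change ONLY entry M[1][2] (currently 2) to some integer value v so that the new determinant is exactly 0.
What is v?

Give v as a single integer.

Answer: -4

Derivation:
det is linear in entry M[1][2]: det = old_det + (v - 2) * C_12
Cofactor C_12 = 6
Want det = 0: 36 + (v - 2) * 6 = 0
  (v - 2) = -36 / 6 = -6
  v = 2 + (-6) = -4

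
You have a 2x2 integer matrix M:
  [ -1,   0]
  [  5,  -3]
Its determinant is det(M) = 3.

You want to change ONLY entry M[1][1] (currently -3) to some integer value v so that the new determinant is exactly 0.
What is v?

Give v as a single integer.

Answer: 0

Derivation:
det is linear in entry M[1][1]: det = old_det + (v - -3) * C_11
Cofactor C_11 = -1
Want det = 0: 3 + (v - -3) * -1 = 0
  (v - -3) = -3 / -1 = 3
  v = -3 + (3) = 0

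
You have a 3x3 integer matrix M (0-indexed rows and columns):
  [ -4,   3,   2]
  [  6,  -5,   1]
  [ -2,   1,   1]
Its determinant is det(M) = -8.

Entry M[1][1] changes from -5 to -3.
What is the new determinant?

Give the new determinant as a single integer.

Answer: -8

Derivation:
det is linear in row 1: changing M[1][1] by delta changes det by delta * cofactor(1,1).
Cofactor C_11 = (-1)^(1+1) * minor(1,1) = 0
Entry delta = -3 - -5 = 2
Det delta = 2 * 0 = 0
New det = -8 + 0 = -8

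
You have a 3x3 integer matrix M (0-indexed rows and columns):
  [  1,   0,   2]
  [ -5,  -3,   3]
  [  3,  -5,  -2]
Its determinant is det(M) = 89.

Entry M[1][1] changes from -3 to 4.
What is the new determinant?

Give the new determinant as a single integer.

Answer: 33

Derivation:
det is linear in row 1: changing M[1][1] by delta changes det by delta * cofactor(1,1).
Cofactor C_11 = (-1)^(1+1) * minor(1,1) = -8
Entry delta = 4 - -3 = 7
Det delta = 7 * -8 = -56
New det = 89 + -56 = 33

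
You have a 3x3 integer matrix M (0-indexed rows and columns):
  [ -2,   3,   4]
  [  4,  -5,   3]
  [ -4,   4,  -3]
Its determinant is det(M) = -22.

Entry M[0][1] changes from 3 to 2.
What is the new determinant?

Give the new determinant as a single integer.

det is linear in row 0: changing M[0][1] by delta changes det by delta * cofactor(0,1).
Cofactor C_01 = (-1)^(0+1) * minor(0,1) = 0
Entry delta = 2 - 3 = -1
Det delta = -1 * 0 = 0
New det = -22 + 0 = -22

Answer: -22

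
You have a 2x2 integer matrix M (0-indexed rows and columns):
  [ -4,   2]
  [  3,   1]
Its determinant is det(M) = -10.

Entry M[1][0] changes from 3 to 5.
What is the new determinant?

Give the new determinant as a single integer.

Answer: -14

Derivation:
det is linear in row 1: changing M[1][0] by delta changes det by delta * cofactor(1,0).
Cofactor C_10 = (-1)^(1+0) * minor(1,0) = -2
Entry delta = 5 - 3 = 2
Det delta = 2 * -2 = -4
New det = -10 + -4 = -14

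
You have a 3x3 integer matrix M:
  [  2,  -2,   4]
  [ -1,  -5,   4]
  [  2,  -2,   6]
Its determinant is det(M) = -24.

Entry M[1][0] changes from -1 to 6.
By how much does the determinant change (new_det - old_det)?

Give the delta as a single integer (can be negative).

Answer: 28

Derivation:
Cofactor C_10 = 4
Entry delta = 6 - -1 = 7
Det delta = entry_delta * cofactor = 7 * 4 = 28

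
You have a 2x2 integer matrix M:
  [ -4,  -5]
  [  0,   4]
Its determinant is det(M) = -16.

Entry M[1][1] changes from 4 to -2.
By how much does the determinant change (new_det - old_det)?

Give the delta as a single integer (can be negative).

Answer: 24

Derivation:
Cofactor C_11 = -4
Entry delta = -2 - 4 = -6
Det delta = entry_delta * cofactor = -6 * -4 = 24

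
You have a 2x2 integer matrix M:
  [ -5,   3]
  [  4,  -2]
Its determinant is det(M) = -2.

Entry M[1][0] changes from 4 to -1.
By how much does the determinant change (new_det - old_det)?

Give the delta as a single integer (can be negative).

Cofactor C_10 = -3
Entry delta = -1 - 4 = -5
Det delta = entry_delta * cofactor = -5 * -3 = 15

Answer: 15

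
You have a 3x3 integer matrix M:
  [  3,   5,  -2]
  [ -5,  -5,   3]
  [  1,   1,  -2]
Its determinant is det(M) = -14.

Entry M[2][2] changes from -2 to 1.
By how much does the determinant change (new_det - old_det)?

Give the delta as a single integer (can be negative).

Cofactor C_22 = 10
Entry delta = 1 - -2 = 3
Det delta = entry_delta * cofactor = 3 * 10 = 30

Answer: 30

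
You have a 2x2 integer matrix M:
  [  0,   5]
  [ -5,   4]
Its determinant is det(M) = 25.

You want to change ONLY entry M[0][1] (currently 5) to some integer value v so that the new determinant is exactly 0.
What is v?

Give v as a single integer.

Answer: 0

Derivation:
det is linear in entry M[0][1]: det = old_det + (v - 5) * C_01
Cofactor C_01 = 5
Want det = 0: 25 + (v - 5) * 5 = 0
  (v - 5) = -25 / 5 = -5
  v = 5 + (-5) = 0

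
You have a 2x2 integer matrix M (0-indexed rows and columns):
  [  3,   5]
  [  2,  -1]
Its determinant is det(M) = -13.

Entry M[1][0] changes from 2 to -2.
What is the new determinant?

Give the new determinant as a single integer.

Answer: 7

Derivation:
det is linear in row 1: changing M[1][0] by delta changes det by delta * cofactor(1,0).
Cofactor C_10 = (-1)^(1+0) * minor(1,0) = -5
Entry delta = -2 - 2 = -4
Det delta = -4 * -5 = 20
New det = -13 + 20 = 7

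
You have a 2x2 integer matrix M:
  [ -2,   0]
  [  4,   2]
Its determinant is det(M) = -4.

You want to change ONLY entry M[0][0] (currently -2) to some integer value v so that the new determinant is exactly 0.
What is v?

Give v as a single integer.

Answer: 0

Derivation:
det is linear in entry M[0][0]: det = old_det + (v - -2) * C_00
Cofactor C_00 = 2
Want det = 0: -4 + (v - -2) * 2 = 0
  (v - -2) = 4 / 2 = 2
  v = -2 + (2) = 0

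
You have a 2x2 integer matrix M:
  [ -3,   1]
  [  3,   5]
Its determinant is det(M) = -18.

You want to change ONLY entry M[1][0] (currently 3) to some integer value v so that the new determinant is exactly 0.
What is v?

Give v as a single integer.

Answer: -15

Derivation:
det is linear in entry M[1][0]: det = old_det + (v - 3) * C_10
Cofactor C_10 = -1
Want det = 0: -18 + (v - 3) * -1 = 0
  (v - 3) = 18 / -1 = -18
  v = 3 + (-18) = -15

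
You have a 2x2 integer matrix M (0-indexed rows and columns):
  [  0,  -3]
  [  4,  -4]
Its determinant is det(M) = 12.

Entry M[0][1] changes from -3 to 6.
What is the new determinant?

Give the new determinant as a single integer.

det is linear in row 0: changing M[0][1] by delta changes det by delta * cofactor(0,1).
Cofactor C_01 = (-1)^(0+1) * minor(0,1) = -4
Entry delta = 6 - -3 = 9
Det delta = 9 * -4 = -36
New det = 12 + -36 = -24

Answer: -24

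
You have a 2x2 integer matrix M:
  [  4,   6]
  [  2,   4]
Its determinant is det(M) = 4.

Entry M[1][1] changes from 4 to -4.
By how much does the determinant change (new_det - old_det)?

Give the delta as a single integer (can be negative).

Answer: -32

Derivation:
Cofactor C_11 = 4
Entry delta = -4 - 4 = -8
Det delta = entry_delta * cofactor = -8 * 4 = -32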